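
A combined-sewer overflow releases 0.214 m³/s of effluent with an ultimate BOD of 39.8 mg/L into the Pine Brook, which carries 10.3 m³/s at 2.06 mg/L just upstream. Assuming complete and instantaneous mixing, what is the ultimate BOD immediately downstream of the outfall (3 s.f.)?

Flow-weighted mixing: C = (Q_r C_r + Q_w C_w)/(Q_r + Q_w)
= (10.3×2.06 + 0.214×39.8)/(10.3 + 0.214) = 29.74/10.51 = 2.828 mg/L.

2.83 mg/L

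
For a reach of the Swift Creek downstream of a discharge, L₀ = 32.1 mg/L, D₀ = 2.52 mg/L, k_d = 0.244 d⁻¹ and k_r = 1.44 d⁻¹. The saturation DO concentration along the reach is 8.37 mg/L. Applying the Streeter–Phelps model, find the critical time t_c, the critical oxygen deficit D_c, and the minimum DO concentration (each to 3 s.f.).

t_c ≈ 1.08 d; D_c ≈ 4.18 mg/L; min DO ≈ 4.19 mg/L

At the critical point dD/dt = 0, so k_d L₀ e^(−k_d t) = k_r D. Substituting D(t) from the Streeter–Phelps equation and solving for t gives
t_c = ln[(k_r/k_d)(1 − D₀(k_r−k_d)/(k_d L₀))] / (k_r−k_d).
Here k_r−k_d = 1.196 d⁻¹ and 1 − D₀(k_r−k_d)/(k_d L₀) = 1 − 2.52×1.196/(0.244×32.1) = 0.6152, so
t_c = ln(5.902 × 0.6152) / 1.196 = 1.289 / 1.196 = 1.078 d.
L(t_c) = L₀ e^(−k_d t_c) = 32.1 × 0.7687 = 24.68 mg/L, and at the critical point k_r D_c = k_d L, so D_c = (0.244/1.44) × 24.68 = 4.181 mg/L.
Minimum DO = C_s − D_c = 8.37 − 4.181 = 4.189 mg/L.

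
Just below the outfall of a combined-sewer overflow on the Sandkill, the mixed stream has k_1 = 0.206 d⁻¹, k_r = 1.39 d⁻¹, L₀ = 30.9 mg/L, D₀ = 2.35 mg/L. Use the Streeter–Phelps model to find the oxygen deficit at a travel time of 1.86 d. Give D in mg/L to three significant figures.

k_1 L₀/(k_r−k_1) = 0.206×30.9/(1.39−0.206) = 6.365/1.184 = 5.376 mg/L.
e^(−k_1 t) = e^(−0.206×1.860) = 0.6817; e^(−k_r t) = e^(−1.39×1.860) = 0.07537.
D = 5.376 × (0.6817 − 0.07537) + 2.35 × 0.07537 = 3.260 + 0.1771 = 3.437 mg/L.

D ≈ 3.44 mg/L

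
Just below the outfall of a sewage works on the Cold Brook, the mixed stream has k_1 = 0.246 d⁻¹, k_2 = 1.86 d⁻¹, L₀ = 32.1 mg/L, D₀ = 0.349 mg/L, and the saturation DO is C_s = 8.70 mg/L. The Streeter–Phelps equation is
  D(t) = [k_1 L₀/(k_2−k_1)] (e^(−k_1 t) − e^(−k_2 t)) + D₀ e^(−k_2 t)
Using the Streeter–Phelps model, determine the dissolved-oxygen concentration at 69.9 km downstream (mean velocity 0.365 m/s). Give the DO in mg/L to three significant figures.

DO ≈ 5.94 mg/L

Travel time t = x/v = 69.9 km / (0.365 m/s) = 69900 m / 0.365 m/s = 191500 s = 2.217 d.
k_1 L₀/(k_2−k_1) = 0.246×32.1/(1.86−0.246) = 7.897/1.614 = 4.893 mg/L.
e^(−k_1 t) = e^(−0.246×2.217) = 0.5797; e^(−k_2 t) = e^(−1.86×2.217) = 0.01620.
D = 4.893 × (0.5797 − 0.01620) + 0.349 × 0.01620 = 2.757 + 0.005654 = 2.763 mg/L.
DO = C_s − D = 8.70 − 2.763 = 5.937 mg/L.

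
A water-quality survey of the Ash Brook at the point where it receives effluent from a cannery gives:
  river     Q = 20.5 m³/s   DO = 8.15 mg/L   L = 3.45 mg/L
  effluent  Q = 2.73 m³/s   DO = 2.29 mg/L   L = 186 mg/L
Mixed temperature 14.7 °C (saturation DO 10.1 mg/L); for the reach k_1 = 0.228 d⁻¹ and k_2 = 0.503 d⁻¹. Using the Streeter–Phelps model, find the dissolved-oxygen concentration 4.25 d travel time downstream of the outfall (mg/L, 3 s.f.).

Mixed DO = (20.5×8.15 + 2.73×2.29)/(20.5+2.73) = 173.3/23.23 = 7.461 mg/L.
Mixed L₀ = (20.5×3.45 + 2.73×186)/(23.23) = 578.5/23.23 = 24.90 mg/L.
Initial deficit D₀ = C_s − DO₀ = 10.1 − 7.461 = 2.639 mg/L.
D(4.25) = [0.228×24.90/(0.503−0.228)](e^(−0.228×4.25) − e^(−0.503×4.25)) + 2.639 e^(−0.503×4.25)
= 20.65 × (0.3795 − 0.1179) + 2.639 × 0.1179 = 5.711 mg/L.
DO = 10.1 − 5.711 = 4.389 mg/L.

DO ≈ 4.39 mg/L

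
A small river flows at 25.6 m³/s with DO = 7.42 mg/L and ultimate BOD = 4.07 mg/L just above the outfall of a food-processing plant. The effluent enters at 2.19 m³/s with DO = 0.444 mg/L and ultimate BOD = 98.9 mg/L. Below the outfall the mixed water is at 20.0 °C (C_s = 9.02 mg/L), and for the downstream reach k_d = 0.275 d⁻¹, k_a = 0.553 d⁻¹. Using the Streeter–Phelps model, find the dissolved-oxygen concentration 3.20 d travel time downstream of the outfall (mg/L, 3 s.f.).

Mixed DO = (25.6×7.42 + 2.19×0.444)/(25.6+2.19) = 190.9/27.79 = 6.870 mg/L.
Mixed L₀ = (25.6×4.07 + 2.19×98.9)/(27.79) = 320.8/27.79 = 11.54 mg/L.
Initial deficit D₀ = C_s − DO₀ = 9.02 − 6.870 = 2.150 mg/L.
D(3.20) = [0.275×11.54/(0.553−0.275)](e^(−0.275×3.20) − e^(−0.553×3.20)) + 2.150 e^(−0.553×3.20)
= 11.42 × (0.4148 − 0.1704) + 2.150 × 0.1704 = 3.157 mg/L.
DO = 9.02 − 3.157 = 5.863 mg/L.

DO ≈ 5.86 mg/L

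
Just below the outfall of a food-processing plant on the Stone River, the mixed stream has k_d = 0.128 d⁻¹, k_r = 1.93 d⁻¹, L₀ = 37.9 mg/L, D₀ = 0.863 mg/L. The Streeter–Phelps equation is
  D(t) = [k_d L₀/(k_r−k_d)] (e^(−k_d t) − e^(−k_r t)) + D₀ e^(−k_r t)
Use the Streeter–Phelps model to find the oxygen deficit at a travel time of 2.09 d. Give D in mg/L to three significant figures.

D ≈ 2.03 mg/L

k_d L₀/(k_r−k_d) = 0.128×37.9/(1.93−0.128) = 4.851/1.802 = 2.692 mg/L.
e^(−k_d t) = e^(−0.128×2.090) = 0.7653; e^(−k_r t) = e^(−1.93×2.090) = 0.01771.
D = 2.692 × (0.7653 − 0.01771) + 0.863 × 0.01771 = 2.013 + 0.01528 = 2.028 mg/L.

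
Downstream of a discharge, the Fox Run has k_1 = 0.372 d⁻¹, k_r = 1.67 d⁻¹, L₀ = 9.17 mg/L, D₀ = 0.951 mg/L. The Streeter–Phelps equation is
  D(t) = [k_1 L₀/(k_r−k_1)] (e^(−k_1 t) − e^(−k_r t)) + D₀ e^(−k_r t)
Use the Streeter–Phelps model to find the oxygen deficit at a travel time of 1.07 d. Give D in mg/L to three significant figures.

k_1 L₀/(k_r−k_1) = 0.372×9.17/(1.67−0.372) = 3.411/1.298 = 2.628 mg/L.
e^(−k_1 t) = e^(−0.372×1.070) = 0.6716; e^(−k_r t) = e^(−1.67×1.070) = 0.1675.
D = 2.628 × (0.6716 − 0.1675) + 0.951 × 0.1675 = 1.325 + 0.1593 = 1.484 mg/L.

D ≈ 1.48 mg/L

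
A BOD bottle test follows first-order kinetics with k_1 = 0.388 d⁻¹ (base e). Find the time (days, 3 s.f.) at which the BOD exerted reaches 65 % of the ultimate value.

t ≈ 2.71 d

y/L₀ = 1 − e^(−k_1 t) = 0.65 ⇒ e^(−k_1 t) = 0.350
t = −ln(0.350) / 0.388 = 1.050 / 0.388 = 2.706 d.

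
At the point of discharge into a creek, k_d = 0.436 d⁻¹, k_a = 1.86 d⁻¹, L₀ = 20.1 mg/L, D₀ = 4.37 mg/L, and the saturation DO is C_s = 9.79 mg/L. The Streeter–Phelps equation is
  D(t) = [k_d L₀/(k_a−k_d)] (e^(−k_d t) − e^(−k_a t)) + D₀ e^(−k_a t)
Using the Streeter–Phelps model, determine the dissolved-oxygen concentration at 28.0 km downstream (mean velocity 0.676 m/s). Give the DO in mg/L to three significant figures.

DO ≈ 5.53 mg/L

Travel time t = x/v = 28.0 km / (0.676 m/s) = 28000 m / 0.676 m/s = 41420 s = 0.4794 d.
k_d L₀/(k_a−k_d) = 0.436×20.1/(1.86−0.436) = 8.764/1.424 = 6.154 mg/L.
e^(−k_d t) = e^(−0.436×0.4794) = 0.8114; e^(−k_a t) = e^(−1.86×0.4794) = 0.4100.
D = 6.154 × (0.8114 − 0.4100) + 4.37 × 0.4100 = 2.470 + 1.792 = 4.262 mg/L.
DO = C_s − D = 9.79 − 4.262 = 5.528 mg/L.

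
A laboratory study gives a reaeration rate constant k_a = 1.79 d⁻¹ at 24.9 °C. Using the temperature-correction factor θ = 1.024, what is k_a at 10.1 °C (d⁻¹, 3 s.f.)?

k_a(T₂) = k_a(T₁) · θ^(T₂−T₁) = 1.79 × 1.024^(10.1−24.9)
= 1.79 × 1.024^-14.8 = 1.79 × 0.7040 = 1.260 d⁻¹.

k_a ≈ 1.26 d⁻¹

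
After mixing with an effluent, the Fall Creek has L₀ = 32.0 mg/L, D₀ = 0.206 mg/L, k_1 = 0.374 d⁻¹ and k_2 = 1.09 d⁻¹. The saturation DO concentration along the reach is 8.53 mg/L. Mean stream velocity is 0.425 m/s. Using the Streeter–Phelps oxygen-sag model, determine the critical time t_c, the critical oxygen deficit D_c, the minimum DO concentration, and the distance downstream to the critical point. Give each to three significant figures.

t_c ≈ 1.48 d; D_c ≈ 6.32 mg/L; min DO ≈ 2.21 mg/L; x_c ≈ 54.2 km

With k_2/k_1 = 2.914 and 1 − D₀(k_2−k_1)/(k_1 L₀) = 0.9877,
t_c = ln(2.914 × 0.9877) / (1.09 − 0.374) = ln(2.879) / 0.7160 = 1.057/0.7160 = 1.477 d.
D_c = (k_1/k_2) L₀ e^(−k_1 t_c) = (0.374/1.09) × 32.0 × e^(−0.374×1.477) = 0.3431 × 32.0 × 0.5756 = 6.320 mg/L.
Minimum DO = C_s − D_c = 8.53 − 6.320 = 2.210 mg/L.
x_c = v t_c = 0.425 m/s × 1.477 d × 86400 s/d = 54220 m ≈ 54.2 km.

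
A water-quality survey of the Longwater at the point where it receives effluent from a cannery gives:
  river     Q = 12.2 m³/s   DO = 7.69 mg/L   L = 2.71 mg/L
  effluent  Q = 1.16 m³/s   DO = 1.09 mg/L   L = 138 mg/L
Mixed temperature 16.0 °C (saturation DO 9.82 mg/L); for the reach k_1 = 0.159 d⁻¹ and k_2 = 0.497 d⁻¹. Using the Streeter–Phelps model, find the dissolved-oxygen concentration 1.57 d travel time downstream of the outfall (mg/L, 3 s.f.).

Mixed DO = (12.2×7.69 + 1.16×1.09)/(12.2+1.16) = 95.08/13.36 = 7.117 mg/L.
Mixed L₀ = (12.2×2.71 + 1.16×138)/(13.36) = 193.1/13.36 = 14.46 mg/L.
Initial deficit D₀ = C_s − DO₀ = 9.82 − 7.117 = 2.703 mg/L.
D(1.57) = [0.159×14.46/(0.497−0.159)](e^(−0.159×1.57) − e^(−0.497×1.57)) + 2.703 e^(−0.497×1.57)
= 6.801 × (0.7791 − 0.4583) + 2.703 × 0.4583 = 3.420 mg/L.
DO = 9.82 − 3.420 = 6.400 mg/L.

DO ≈ 6.40 mg/L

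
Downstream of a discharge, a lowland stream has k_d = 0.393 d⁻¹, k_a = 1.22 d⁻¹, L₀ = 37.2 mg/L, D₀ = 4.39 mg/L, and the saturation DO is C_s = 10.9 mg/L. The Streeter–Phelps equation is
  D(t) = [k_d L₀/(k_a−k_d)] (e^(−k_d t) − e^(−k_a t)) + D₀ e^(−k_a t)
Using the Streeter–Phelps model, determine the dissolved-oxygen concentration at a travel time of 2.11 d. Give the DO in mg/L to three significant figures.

DO ≈ 4.20 mg/L

k_d L₀/(k_a−k_d) = 0.393×37.2/(1.22−0.393) = 14.62/0.8270 = 17.68 mg/L.
e^(−k_d t) = e^(−0.393×2.110) = 0.4364; e^(−k_a t) = e^(−1.22×2.110) = 0.07621.
D = 17.68 × (0.4364 − 0.07621) + 4.39 × 0.07621 = 6.367 + 0.3346 = 6.702 mg/L.
DO = C_s − D = 10.9 − 6.702 = 4.198 mg/L.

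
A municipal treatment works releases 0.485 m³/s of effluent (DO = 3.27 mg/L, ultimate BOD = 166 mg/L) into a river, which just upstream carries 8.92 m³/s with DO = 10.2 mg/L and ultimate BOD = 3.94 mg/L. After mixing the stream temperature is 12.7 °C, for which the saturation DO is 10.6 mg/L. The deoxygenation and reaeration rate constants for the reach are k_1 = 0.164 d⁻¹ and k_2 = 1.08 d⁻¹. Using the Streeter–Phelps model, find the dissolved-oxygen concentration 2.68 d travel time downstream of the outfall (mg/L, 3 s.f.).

Mixed DO = (8.92×10.2 + 0.485×3.27)/(8.92+0.485) = 92.57/9.405 = 9.843 mg/L.
Mixed L₀ = (8.92×3.94 + 0.485×166)/(9.405) = 115.7/9.405 = 12.30 mg/L.
Initial deficit D₀ = C_s − DO₀ = 10.6 − 9.843 = 0.7574 mg/L.
D(2.68) = [0.164×12.30/(1.08−0.164)](e^(−0.164×2.68) − e^(−1.08×2.68)) + 0.7574 e^(−1.08×2.68)
= 2.202 × (0.6443 − 0.05533) + 0.7574 × 0.05533 = 1.339 mg/L.
DO = 10.6 − 1.339 = 9.261 mg/L.

DO ≈ 9.26 mg/L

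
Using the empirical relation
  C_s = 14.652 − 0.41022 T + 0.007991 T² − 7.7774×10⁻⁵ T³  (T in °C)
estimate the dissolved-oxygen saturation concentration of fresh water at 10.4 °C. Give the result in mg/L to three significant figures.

C_s ≈ 11.2 mg/L

C_s = 14.652 − 0.41022×10.4 + 0.007991×10.4² − 7.7774×10⁻⁵×10.4³ = 11.16 mg/L.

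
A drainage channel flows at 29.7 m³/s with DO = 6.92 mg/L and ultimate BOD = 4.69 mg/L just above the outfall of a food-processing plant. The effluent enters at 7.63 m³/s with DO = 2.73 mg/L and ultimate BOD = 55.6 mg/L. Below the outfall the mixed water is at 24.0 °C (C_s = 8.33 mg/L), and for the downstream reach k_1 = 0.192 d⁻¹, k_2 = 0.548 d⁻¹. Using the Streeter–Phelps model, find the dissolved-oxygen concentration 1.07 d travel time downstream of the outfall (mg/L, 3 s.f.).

DO ≈ 4.97 mg/L

Mixed DO = (29.7×6.92 + 7.63×2.73)/(29.7+7.63) = 226.4/37.33 = 6.064 mg/L.
Mixed L₀ = (29.7×4.69 + 7.63×55.6)/(37.33) = 563.5/37.33 = 15.10 mg/L.
Initial deficit D₀ = C_s − DO₀ = 8.33 − 6.064 = 2.266 mg/L.
D(1.07) = [0.192×15.10/(0.548−0.192)](e^(−0.192×1.07) − e^(−0.548×1.07)) + 2.266 e^(−0.548×1.07)
= 8.141 × (0.8143 − 0.5563) + 2.266 × 0.5563 = 3.361 mg/L.
DO = 8.33 − 3.361 = 4.969 mg/L.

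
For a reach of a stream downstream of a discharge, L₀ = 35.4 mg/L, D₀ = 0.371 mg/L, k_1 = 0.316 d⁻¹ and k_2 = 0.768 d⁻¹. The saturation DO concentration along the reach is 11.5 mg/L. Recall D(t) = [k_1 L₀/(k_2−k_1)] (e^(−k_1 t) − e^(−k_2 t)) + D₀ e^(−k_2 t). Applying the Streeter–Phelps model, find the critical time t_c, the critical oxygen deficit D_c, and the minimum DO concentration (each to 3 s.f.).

t_c = [1/(k_2−k_1)] ln[(k_2/k_1)(1 − D₀(k_2−k_1)/(k_1 L₀))]
= [1/(0.768−0.316)] ln[(0.768/0.316)(1 − 0.371×0.4520/(0.316×35.4))]
= (1/0.4520) ln[2.430 × 0.9850] = 2.212 × ln(2.394) = 2.212 × 0.8729 = 1.931 d.
L(t_c) = L₀ e^(−k_1 t_c) = 35.4 × 0.5432 = 19.23 mg/L, and at the critical point k_2 D_c = k_1 L, so D_c = (0.316/0.768) × 19.23 = 7.912 mg/L.
Minimum DO = C_s − D_c = 11.5 − 7.912 = 3.588 mg/L.

t_c ≈ 1.93 d; D_c ≈ 7.91 mg/L; min DO ≈ 3.59 mg/L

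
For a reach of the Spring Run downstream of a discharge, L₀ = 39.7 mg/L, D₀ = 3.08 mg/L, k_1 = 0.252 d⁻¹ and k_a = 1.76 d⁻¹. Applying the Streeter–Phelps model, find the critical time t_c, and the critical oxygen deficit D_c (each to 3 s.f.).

t_c ≈ 0.875 d; D_c ≈ 4.56 mg/L

With k_a/k_1 = 6.984 and 1 − D₀(k_a−k_1)/(k_1 L₀) = 0.5357,
t_c = ln(6.984 × 0.5357) / (1.76 − 0.252) = ln(3.742) / 1.508 = 1.320/1.508 = 0.8750 d.
L(t_c) = L₀ e^(−k_1 t_c) = 39.7 × 0.8021 = 31.84 mg/L, and at the critical point k_a D_c = k_1 L, so D_c = (0.252/1.76) × 31.84 = 4.559 mg/L.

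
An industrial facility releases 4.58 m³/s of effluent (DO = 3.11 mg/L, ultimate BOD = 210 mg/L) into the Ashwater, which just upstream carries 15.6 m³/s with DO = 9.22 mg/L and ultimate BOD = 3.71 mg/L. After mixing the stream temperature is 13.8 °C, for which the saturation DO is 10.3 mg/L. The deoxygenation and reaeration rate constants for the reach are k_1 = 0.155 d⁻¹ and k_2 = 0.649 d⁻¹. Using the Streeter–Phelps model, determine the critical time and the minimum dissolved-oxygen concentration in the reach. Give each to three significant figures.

Mixed DO = (15.6×9.22 + 4.58×3.11)/(15.6+4.58) = 158.1/20.18 = 7.833 mg/L.
Mixed L₀ = (15.6×3.71 + 4.58×210)/(20.18) = 1020/20.18 = 50.53 mg/L.
Initial deficit D₀ = C_s − DO₀ = 10.3 − 7.833 = 2.467 mg/L.
t_c = (1/0.4940) ln[(0.649/0.155)(1 − 2.467×0.4940/(0.155×50.53))] = 2.024 × ln(3.536) = 2.556 d.
D_c = (0.155/0.649) × 50.53 × e^(−0.155×2.556) = 0.2388 × 50.53 × 0.6728 = 8.120 mg/L.
Minimum DO = 10.3 − 8.120 = 2.180 mg/L.

t_c ≈ 2.56 d; minimum DO ≈ 2.18 mg/L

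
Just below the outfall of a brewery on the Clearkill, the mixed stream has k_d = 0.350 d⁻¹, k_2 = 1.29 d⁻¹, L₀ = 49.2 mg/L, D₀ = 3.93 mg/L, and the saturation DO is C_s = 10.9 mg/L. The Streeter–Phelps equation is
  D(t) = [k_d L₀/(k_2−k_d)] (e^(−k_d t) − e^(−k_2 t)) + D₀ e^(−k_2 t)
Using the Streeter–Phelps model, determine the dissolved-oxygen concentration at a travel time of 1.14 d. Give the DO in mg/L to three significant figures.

DO ≈ 1.91 mg/L

k_d L₀/(k_2−k_d) = 0.350×49.2/(1.29−0.350) = 17.22/0.9400 = 18.32 mg/L.
e^(−k_d t) = e^(−0.350×1.140) = 0.6710; e^(−k_2 t) = e^(−1.29×1.140) = 0.2298.
D = 18.32 × (0.6710 − 0.2298) + 3.93 × 0.2298 = 8.082 + 0.9031 = 8.986 mg/L.
DO = C_s − D = 10.9 − 8.986 = 1.914 mg/L.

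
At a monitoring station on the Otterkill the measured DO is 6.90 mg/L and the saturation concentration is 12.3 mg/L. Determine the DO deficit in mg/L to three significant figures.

D ≈ 5.40 mg/L

D = C_s − C = 12.3 − 6.90 = 5.40 mg/L.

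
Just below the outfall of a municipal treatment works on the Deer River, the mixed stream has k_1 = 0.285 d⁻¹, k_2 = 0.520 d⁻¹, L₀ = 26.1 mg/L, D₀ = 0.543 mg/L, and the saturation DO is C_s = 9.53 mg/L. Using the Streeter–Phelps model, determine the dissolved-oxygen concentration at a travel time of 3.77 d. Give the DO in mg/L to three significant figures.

DO ≈ 3.10 mg/L

k_1 L₀/(k_2−k_1) = 0.285×26.1/(0.520−0.285) = 7.438/0.2350 = 31.65 mg/L.
e^(−k_1 t) = e^(−0.285×3.770) = 0.3415; e^(−k_2 t) = e^(−0.520×3.770) = 0.1408.
D = 31.65 × (0.3415 − 0.1408) + 0.543 × 0.1408 = 6.352 + 0.07646 = 6.429 mg/L.
DO = C_s − D = 9.53 − 6.429 = 3.101 mg/L.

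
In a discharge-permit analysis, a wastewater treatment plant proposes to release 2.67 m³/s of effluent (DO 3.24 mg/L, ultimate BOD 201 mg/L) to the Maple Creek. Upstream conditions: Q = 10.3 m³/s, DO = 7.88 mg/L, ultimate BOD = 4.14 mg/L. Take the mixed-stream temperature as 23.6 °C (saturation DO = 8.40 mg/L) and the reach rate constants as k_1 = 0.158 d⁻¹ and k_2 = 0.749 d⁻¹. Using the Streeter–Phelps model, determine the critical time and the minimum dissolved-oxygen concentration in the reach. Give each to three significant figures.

t_c ≈ 2.41 d; minimum DO ≈ 1.96 mg/L

Mixed DO = (10.3×7.88 + 2.67×3.24)/(10.3+2.67) = 89.81/12.97 = 6.925 mg/L.
Mixed L₀ = (10.3×4.14 + 2.67×201)/(12.97) = 579.3/12.97 = 44.67 mg/L.
Initial deficit D₀ = C_s − DO₀ = 8.40 − 6.925 = 1.475 mg/L.
t_c = (1/0.5910) ln[(0.749/0.158)(1 − 1.475×0.5910/(0.158×44.67))] = 1.692 × ln(4.155) = 2.410 d.
D_c = (0.158/0.749) × 44.67 × e^(−0.158×2.410) = 0.2109 × 44.67 × 0.6833 = 6.438 mg/L.
Minimum DO = 8.40 − 6.438 = 1.962 mg/L.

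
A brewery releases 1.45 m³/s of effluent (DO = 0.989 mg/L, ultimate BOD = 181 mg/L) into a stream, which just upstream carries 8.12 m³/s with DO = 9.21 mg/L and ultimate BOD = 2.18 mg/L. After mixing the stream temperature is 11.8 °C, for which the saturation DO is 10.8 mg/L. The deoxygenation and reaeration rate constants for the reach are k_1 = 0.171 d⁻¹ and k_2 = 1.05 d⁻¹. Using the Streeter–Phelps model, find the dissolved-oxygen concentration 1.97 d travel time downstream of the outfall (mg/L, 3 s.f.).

DO ≈ 7.10 mg/L

Mixed DO = (8.12×9.21 + 1.45×0.989)/(8.12+1.45) = 76.22/9.570 = 7.964 mg/L.
Mixed L₀ = (8.12×2.18 + 1.45×181)/(9.570) = 280.2/9.570 = 29.27 mg/L.
Initial deficit D₀ = C_s − DO₀ = 10.8 − 7.964 = 2.836 mg/L.
D(1.97) = [0.171×29.27/(1.05−0.171)](e^(−0.171×1.97) − e^(−1.05×1.97)) + 2.836 e^(−1.05×1.97)
= 5.695 × (0.7140 − 0.1264) + 2.836 × 0.1264 = 3.705 mg/L.
DO = 10.8 − 3.705 = 7.095 mg/L.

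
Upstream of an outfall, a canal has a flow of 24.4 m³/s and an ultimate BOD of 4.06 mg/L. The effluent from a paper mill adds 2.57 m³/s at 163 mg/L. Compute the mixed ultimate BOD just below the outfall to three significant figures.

19.2 mg/L

Flow-weighted mixing: C = (Q_r C_r + Q_w C_w)/(Q_r + Q_w)
= (24.4×4.06 + 2.57×163)/(24.4 + 2.57) = 518.0/26.97 = 19.21 mg/L.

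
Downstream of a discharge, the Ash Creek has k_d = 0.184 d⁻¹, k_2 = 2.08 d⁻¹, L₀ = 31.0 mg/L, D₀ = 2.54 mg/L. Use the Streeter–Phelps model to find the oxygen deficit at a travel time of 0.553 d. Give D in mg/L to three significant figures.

k_d L₀/(k_2−k_d) = 0.184×31.0/(2.08−0.184) = 5.704/1.896 = 3.008 mg/L.
e^(−k_d t) = e^(−0.184×0.5530) = 0.9033; e^(−k_2 t) = e^(−2.08×0.5530) = 0.3166.
D = 3.008 × (0.9033 − 0.3166) + 2.54 × 0.3166 = 1.765 + 0.8041 = 2.569 mg/L.

D ≈ 2.57 mg/L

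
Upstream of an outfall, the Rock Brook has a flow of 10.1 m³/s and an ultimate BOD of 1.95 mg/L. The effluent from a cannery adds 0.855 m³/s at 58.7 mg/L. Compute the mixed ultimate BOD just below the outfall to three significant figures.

Flow-weighted mixing: C = (Q_r C_r + Q_w C_w)/(Q_r + Q_w)
= (10.1×1.95 + 0.855×58.7)/(10.1 + 0.855) = 69.88/10.96 = 6.379 mg/L.

6.38 mg/L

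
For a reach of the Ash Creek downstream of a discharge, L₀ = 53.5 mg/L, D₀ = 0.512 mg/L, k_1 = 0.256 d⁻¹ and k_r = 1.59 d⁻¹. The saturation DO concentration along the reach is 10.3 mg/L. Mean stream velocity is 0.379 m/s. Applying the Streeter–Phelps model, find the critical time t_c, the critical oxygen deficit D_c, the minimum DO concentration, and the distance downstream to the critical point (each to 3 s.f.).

With k_r/k_1 = 6.211 and 1 − D₀(k_r−k_1)/(k_1 L₀) = 0.9501,
t_c = ln(6.211 × 0.9501) / (1.59 − 0.256) = ln(5.901) / 1.334 = 1.775/1.334 = 1.331 d.
D_c = (k_1/k_r) L₀ e^(−k_1 t_c) = (0.256/1.59) × 53.5 × e^(−0.256×1.331) = 0.1610 × 53.5 × 0.7113 = 6.127 mg/L.
Minimum DO = C_s − D_c = 10.3 − 6.127 = 4.173 mg/L.
x_c = v t_c = 0.379 m/s × 1.331 d × 86400 s/d = 43570 m ≈ 43.6 km.

t_c ≈ 1.33 d; D_c ≈ 6.13 mg/L; min DO ≈ 4.17 mg/L; x_c ≈ 43.6 km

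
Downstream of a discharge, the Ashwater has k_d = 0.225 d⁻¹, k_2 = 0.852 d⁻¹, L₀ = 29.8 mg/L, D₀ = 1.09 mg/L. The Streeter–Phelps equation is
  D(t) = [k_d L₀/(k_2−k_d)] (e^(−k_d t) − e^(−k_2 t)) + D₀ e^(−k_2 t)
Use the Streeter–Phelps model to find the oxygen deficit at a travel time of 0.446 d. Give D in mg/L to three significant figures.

D ≈ 3.11 mg/L

k_d L₀/(k_2−k_d) = 0.225×29.8/(0.852−0.225) = 6.705/0.6270 = 10.69 mg/L.
e^(−k_d t) = e^(−0.225×0.4460) = 0.9045; e^(−k_2 t) = e^(−0.852×0.4460) = 0.6839.
D = 10.69 × (0.9045 − 0.6839) + 1.09 × 0.6839 = 2.360 + 0.7454 = 3.105 mg/L.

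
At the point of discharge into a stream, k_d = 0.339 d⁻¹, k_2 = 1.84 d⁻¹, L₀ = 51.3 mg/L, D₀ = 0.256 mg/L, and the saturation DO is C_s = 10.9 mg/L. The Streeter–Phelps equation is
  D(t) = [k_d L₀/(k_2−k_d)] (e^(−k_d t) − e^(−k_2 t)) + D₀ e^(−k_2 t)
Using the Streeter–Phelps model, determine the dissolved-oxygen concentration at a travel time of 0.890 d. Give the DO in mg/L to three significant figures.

DO ≈ 4.53 mg/L

k_d L₀/(k_2−k_d) = 0.339×51.3/(1.84−0.339) = 17.39/1.501 = 11.59 mg/L.
e^(−k_d t) = e^(−0.339×0.8900) = 0.7396; e^(−k_2 t) = e^(−1.84×0.8900) = 0.1944.
D = 11.59 × (0.7396 − 0.1944) + 0.256 × 0.1944 = 6.316 + 0.04978 = 6.365 mg/L.
DO = C_s − D = 10.9 − 6.365 = 4.535 mg/L.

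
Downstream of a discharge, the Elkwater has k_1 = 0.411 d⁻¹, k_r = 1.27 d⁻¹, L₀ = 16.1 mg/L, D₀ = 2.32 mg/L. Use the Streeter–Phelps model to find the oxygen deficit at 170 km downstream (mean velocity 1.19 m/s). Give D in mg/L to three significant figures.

Travel time t = x/v = 170 km / (1.19 m/s) = 170000 m / 1.19 m/s = 142900 s = 1.653 d.
k_1 L₀/(k_r−k_1) = 0.411×16.1/(1.27−0.411) = 6.617/0.8590 = 7.703 mg/L.
e^(−k_1 t) = e^(−0.411×1.653) = 0.5068; e^(−k_r t) = e^(−1.27×1.653) = 0.1225.
D = 7.703 × (0.5068 − 0.1225) + 2.32 × 0.1225 = 2.961 + 0.2841 = 3.245 mg/L.

D ≈ 3.25 mg/L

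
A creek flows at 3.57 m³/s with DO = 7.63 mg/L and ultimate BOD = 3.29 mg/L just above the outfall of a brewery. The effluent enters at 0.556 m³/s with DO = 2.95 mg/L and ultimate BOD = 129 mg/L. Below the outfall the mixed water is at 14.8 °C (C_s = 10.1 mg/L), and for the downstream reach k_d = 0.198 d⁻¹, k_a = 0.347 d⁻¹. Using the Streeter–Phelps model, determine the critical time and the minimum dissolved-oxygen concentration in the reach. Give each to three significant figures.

Mixed DO = (3.57×7.63 + 0.556×2.95)/(3.57+0.556) = 28.88/4.126 = 6.999 mg/L.
Mixed L₀ = (3.57×3.29 + 0.556×129)/(4.126) = 83.47/4.126 = 20.23 mg/L.
Initial deficit D₀ = C_s − DO₀ = 10.1 − 6.999 = 3.101 mg/L.
t_c = (1/0.1490) ln[(0.347/0.198)(1 − 3.101×0.1490/(0.198×20.23))] = 6.711 × ln(1.550) = 2.943 d.
D_c = (0.198/0.347) × 20.23 × e^(−0.198×2.943) = 0.5706 × 20.23 × 0.5584 = 6.446 mg/L.
Minimum DO = 10.1 − 6.446 = 3.654 mg/L.

t_c ≈ 2.94 d; minimum DO ≈ 3.65 mg/L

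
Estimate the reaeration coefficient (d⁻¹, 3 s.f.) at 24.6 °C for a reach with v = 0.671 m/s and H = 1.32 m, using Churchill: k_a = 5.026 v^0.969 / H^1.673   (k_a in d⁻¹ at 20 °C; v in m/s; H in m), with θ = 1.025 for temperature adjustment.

k_a ≈ 2.40 d⁻¹

k_a(20) = 5.026 × 0.671^0.969 / 1.32^1.673 = 5.026 × 0.6794 / 1.591 = 2.146 d⁻¹.
k_a(24.6) = 2.146 × 1.025^(24.6−20) = 2.146 × 1.120 = 2.404 d⁻¹.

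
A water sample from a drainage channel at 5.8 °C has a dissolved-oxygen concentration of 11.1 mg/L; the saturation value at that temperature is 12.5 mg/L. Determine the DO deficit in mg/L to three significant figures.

D ≈ 1.40 mg/L

D = C_s − C = 12.5 − 11.1 = 1.40 mg/L.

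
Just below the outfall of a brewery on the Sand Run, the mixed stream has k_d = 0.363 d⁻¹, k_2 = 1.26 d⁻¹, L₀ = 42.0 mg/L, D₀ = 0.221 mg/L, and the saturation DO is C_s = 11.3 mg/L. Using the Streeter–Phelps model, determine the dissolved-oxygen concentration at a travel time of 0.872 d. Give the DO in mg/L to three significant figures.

DO ≈ 4.51 mg/L

k_d L₀/(k_2−k_d) = 0.363×42.0/(1.26−0.363) = 15.25/0.8970 = 17.00 mg/L.
e^(−k_d t) = e^(−0.363×0.8720) = 0.7287; e^(−k_2 t) = e^(−1.26×0.8720) = 0.3333.
D = 17.00 × (0.7287 − 0.3333) + 0.221 × 0.3333 = 6.720 + 0.07366 = 6.794 mg/L.
DO = C_s − D = 11.3 − 6.794 = 4.506 mg/L.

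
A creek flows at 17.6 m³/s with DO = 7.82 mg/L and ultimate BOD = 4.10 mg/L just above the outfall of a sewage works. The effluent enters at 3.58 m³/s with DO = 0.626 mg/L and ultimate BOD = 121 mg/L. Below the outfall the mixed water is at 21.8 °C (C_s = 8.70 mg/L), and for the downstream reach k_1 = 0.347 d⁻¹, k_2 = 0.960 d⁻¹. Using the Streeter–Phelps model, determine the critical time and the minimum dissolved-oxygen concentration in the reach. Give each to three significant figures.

Mixed DO = (17.6×7.82 + 3.58×0.626)/(17.6+3.58) = 139.9/21.18 = 6.604 mg/L.
Mixed L₀ = (17.6×4.10 + 3.58×121)/(21.18) = 505.3/21.18 = 23.86 mg/L.
Initial deficit D₀ = C_s − DO₀ = 8.70 − 6.604 = 2.096 mg/L.
t_c = (1/0.6130) ln[(0.960/0.347)(1 − 2.096×0.6130/(0.347×23.86))] = 1.631 × ln(2.337) = 1.385 d.
D_c = (0.347/0.960) × 23.86 × e^(−0.347×1.385) = 0.3615 × 23.86 × 0.6184 = 5.333 mg/L.
Minimum DO = 8.70 − 5.333 = 3.367 mg/L.

t_c ≈ 1.38 d; minimum DO ≈ 3.37 mg/L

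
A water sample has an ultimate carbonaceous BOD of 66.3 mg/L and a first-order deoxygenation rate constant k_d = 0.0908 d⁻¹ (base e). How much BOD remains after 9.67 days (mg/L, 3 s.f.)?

L ≈ 27.6 mg/L

L_t = L₀ e^(−k_d t) = 66.3 × e^(−0.0908×9.67) = 66.3 × 0.4156 = 27.55 mg/L.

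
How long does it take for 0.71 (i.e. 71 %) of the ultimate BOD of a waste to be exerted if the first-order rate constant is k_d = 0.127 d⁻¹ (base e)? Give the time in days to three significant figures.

t ≈ 9.75 d

y/L₀ = 1 − e^(−k_d t) = 0.71 ⇒ e^(−k_d t) = 0.290
t = −ln(0.290) / 0.127 = 1.238 / 0.127 = 9.747 d.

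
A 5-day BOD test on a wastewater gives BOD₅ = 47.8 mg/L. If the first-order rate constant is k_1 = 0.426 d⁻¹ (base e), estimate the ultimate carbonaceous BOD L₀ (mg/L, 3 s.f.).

BOD₅ = L₀(1 − e^(−5k_1)) ⇒ L₀ = BOD₅ / (1 − e^(−5×0.426))
= 47.8 / (1 − 0.1188) = 47.8 / 0.8812 = 54.25 mg/L.

L₀ ≈ 54.2 mg/L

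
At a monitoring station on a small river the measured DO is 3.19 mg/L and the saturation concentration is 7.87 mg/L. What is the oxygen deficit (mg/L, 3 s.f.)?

D = C_s − C = 7.87 − 3.19 = 4.68 mg/L.

D ≈ 4.68 mg/L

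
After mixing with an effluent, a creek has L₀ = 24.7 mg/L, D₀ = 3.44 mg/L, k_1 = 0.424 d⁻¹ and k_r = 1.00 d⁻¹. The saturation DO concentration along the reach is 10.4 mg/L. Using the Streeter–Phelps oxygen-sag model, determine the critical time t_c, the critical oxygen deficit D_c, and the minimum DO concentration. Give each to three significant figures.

At the critical point dD/dt = 0, so k_1 L₀ e^(−k_1 t) = k_r D. Substituting D(t) from the Streeter–Phelps equation and solving for t gives
t_c = ln[(k_r/k_1)(1 − D₀(k_r−k_1)/(k_1 L₀))] / (k_r−k_1).
Here k_r−k_1 = 0.5760 d⁻¹ and 1 − D₀(k_r−k_1)/(k_1 L₀) = 1 − 3.44×0.5760/(0.424×24.7) = 0.8108, so
t_c = ln(2.358 × 0.8108) / 0.5760 = 0.6483 / 0.5760 = 1.126 d.
D_c = (k_1/k_r) L₀ e^(−k_1 t_c) = (0.424/1.00) × 24.7 × e^(−0.424×1.126) = 0.4240 × 24.7 × 0.6205 = 6.498 mg/L.
Minimum DO = C_s − D_c = 10.4 − 6.498 = 3.902 mg/L.

t_c ≈ 1.13 d; D_c ≈ 6.50 mg/L; min DO ≈ 3.90 mg/L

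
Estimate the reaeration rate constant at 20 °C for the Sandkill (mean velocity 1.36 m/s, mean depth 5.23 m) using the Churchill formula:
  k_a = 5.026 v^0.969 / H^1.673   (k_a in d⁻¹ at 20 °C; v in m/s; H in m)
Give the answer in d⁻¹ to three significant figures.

k_a ≈ 0.425 d⁻¹

k_a = 5.026 × 1.36^0.969 / 5.23^1.673 = 5.026 × 1.347 / 15.92 = 0.4252 d⁻¹.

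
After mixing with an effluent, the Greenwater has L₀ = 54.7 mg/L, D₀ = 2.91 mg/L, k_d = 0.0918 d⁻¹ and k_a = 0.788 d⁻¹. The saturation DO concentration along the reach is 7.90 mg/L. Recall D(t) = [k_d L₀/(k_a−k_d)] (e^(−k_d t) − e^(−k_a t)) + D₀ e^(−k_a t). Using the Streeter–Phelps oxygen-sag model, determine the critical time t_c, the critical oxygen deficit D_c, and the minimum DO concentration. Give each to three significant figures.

With k_a/k_d = 8.584 and 1 − D₀(k_a−k_d)/(k_d L₀) = 0.5965,
t_c = ln(8.584 × 0.5965) / (0.788 − 0.0918) = ln(5.121) / 0.6962 = 1.633/0.6962 = 2.346 d.
D_c = (k_d/k_a) L₀ e^(−k_d t_c) = (0.0918/0.788) × 54.7 × e^(−0.0918×2.346) = 0.1165 × 54.7 × 0.8062 = 5.138 mg/L.
Minimum DO = C_s − D_c = 7.90 − 5.138 = 2.762 mg/L.

t_c ≈ 2.35 d; D_c ≈ 5.14 mg/L; min DO ≈ 2.76 mg/L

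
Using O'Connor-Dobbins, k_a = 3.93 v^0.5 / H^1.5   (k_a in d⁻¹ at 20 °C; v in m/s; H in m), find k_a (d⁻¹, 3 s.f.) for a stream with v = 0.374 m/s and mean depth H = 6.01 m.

k_a ≈ 0.163 d⁻¹

k_a = 3.93 × 0.374^0.5 / 6.01^1.5 = 3.93 × 0.6116 / 14.73 = 0.1631 d⁻¹.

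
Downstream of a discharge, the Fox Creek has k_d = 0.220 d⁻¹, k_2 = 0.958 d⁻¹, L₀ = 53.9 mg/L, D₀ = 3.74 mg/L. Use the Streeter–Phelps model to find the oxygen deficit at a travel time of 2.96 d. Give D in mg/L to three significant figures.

k_d L₀/(k_2−k_d) = 0.220×53.9/(0.958−0.220) = 11.86/0.7380 = 16.07 mg/L.
e^(−k_d t) = e^(−0.220×2.960) = 0.5214; e^(−k_2 t) = e^(−0.958×2.960) = 0.05868.
D = 16.07 × (0.5214 − 0.05868) + 3.74 × 0.05868 = 7.435 + 0.2195 = 7.655 mg/L.

D ≈ 7.65 mg/L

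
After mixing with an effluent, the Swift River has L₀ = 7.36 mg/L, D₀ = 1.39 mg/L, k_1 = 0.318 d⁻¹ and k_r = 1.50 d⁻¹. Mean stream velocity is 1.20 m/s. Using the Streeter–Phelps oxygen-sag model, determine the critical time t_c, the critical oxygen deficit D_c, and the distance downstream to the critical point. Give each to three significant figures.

t_c ≈ 0.288 d; D_c ≈ 1.42 mg/L; x_c ≈ 29.9 km

At the critical point dD/dt = 0, so k_1 L₀ e^(−k_1 t) = k_r D. Substituting D(t) from the Streeter–Phelps equation and solving for t gives
t_c = ln[(k_r/k_1)(1 − D₀(k_r−k_1)/(k_1 L₀))] / (k_r−k_1).
Here k_r−k_1 = 1.182 d⁻¹ and 1 − D₀(k_r−k_1)/(k_1 L₀) = 1 − 1.39×1.182/(0.318×7.36) = 0.2980, so
t_c = ln(4.717 × 0.2980) / 1.182 = 0.3406 / 1.182 = 0.2881 d.
L(t_c) = L₀ e^(−k_1 t_c) = 7.36 × 0.9124 = 6.716 mg/L, and at the critical point k_r D_c = k_1 L, so D_c = (0.318/1.50) × 6.716 = 1.424 mg/L.
x_c = v t_c = 1.20 m/s × 0.2881 d × 86400 s/d = 29870 m ≈ 29.9 km.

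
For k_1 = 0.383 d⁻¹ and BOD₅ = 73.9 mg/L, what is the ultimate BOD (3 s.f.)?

BOD₅ = L₀(1 − e^(−5k_1)) ⇒ L₀ = BOD₅ / (1 − e^(−5×0.383))
= 73.9 / (1 − 0.1473) = 73.9 / 0.8527 = 86.67 mg/L.

L₀ ≈ 86.7 mg/L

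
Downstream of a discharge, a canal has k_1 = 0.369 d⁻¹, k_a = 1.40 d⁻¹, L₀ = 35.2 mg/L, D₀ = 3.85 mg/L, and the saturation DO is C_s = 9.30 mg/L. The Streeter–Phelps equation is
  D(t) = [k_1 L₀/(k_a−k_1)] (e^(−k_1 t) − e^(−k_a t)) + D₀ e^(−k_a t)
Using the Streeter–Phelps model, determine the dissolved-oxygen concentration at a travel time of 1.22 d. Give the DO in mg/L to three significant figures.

k_1 L₀/(k_a−k_1) = 0.369×35.2/(1.40−0.369) = 12.99/1.031 = 12.60 mg/L.
e^(−k_1 t) = e^(−0.369×1.220) = 0.6375; e^(−k_a t) = e^(−1.40×1.220) = 0.1812.
D = 12.60 × (0.6375 − 0.1812) + 3.85 × 0.1812 = 5.748 + 0.6977 = 6.446 mg/L.
DO = C_s − D = 9.30 − 6.446 = 2.854 mg/L.

DO ≈ 2.85 mg/L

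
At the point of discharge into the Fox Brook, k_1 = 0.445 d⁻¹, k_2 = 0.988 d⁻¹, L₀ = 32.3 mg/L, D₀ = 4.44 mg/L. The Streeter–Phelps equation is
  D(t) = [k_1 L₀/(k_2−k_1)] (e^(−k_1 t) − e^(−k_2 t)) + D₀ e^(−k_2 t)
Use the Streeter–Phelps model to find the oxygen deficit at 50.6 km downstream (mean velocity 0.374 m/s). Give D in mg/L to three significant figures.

D ≈ 8.50 mg/L

Travel time t = x/v = 50.6 km / (0.374 m/s) = 50600 m / 0.374 m/s = 135300 s = 1.566 d.
k_1 L₀/(k_2−k_1) = 0.445×32.3/(0.988−0.445) = 14.37/0.5430 = 26.47 mg/L.
e^(−k_1 t) = e^(−0.445×1.566) = 0.4982; e^(−k_2 t) = e^(−0.988×1.566) = 0.2129.
D = 26.47 × (0.4982 − 0.2129) + 4.44 × 0.2129 = 7.552 + 0.9451 = 8.497 mg/L.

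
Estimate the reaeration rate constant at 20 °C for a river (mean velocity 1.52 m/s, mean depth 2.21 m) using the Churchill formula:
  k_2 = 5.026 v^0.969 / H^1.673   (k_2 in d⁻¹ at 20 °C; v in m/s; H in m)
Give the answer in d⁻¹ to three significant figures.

k_2 ≈ 2.00 d⁻¹

k_2 = 5.026 × 1.52^0.969 / 2.21^1.673 = 5.026 × 1.500 / 3.768 = 2.001 d⁻¹.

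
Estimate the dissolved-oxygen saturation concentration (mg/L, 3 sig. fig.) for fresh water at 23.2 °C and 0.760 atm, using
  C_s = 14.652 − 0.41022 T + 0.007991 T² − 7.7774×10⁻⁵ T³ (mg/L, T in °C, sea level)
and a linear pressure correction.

At sea level: C_s = 14.652 − 0.41022×23.2 + 0.007991×23.2² − 7.7774×10⁻⁵×23.2³ = 8.465 mg/L.
Pressure correction: C_s' = 8.465 × 0.760 = 6.433 mg/L.

C_s ≈ 6.43 mg/L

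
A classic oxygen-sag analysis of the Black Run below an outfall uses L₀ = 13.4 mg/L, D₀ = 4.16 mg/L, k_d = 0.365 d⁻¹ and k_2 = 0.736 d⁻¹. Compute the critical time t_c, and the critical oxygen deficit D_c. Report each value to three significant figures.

With k_2/k_d = 2.016 and 1 − D₀(k_2−k_d)/(k_d L₀) = 0.6844,
t_c = ln(2.016 × 0.6844) / (0.736 − 0.365) = ln(1.380) / 0.3710 = 0.3222/0.3710 = 0.8684 d.
D_c = (k_d/k_2) L₀ e^(−k_d t_c) = (0.365/0.736) × 13.4 × e^(−0.365×0.8684) = 0.4959 × 13.4 × 0.7283 = 4.840 mg/L.

t_c ≈ 0.868 d; D_c ≈ 4.84 mg/L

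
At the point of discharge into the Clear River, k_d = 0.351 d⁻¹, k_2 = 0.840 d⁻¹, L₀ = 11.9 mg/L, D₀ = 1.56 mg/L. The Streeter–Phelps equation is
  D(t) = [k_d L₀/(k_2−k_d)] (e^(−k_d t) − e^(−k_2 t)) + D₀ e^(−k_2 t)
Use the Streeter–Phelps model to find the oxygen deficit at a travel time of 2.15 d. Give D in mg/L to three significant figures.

k_d L₀/(k_2−k_d) = 0.351×11.9/(0.840−0.351) = 4.177/0.4890 = 8.542 mg/L.
e^(−k_d t) = e^(−0.351×2.150) = 0.4702; e^(−k_2 t) = e^(−0.840×2.150) = 0.1643.
D = 8.542 × (0.4702 − 0.1643) + 1.56 × 0.1643 = 2.613 + 0.2563 = 2.869 mg/L.

D ≈ 2.87 mg/L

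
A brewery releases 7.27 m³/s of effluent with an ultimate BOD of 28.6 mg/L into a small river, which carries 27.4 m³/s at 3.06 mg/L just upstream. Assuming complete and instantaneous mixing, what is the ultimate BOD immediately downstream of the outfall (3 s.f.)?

Flow-weighted mixing: C = (Q_r C_r + Q_w C_w)/(Q_r + Q_w)
= (27.4×3.06 + 7.27×28.6)/(27.4 + 7.27) = 291.8/34.67 = 8.416 mg/L.

8.42 mg/L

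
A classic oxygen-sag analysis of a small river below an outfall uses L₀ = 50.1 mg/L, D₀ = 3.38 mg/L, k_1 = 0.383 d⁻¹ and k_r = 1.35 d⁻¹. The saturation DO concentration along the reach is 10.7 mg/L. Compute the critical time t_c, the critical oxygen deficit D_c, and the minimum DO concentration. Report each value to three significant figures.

t_c ≈ 1.11 d; D_c ≈ 9.29 mg/L; min DO ≈ 1.41 mg/L

t_c = [1/(k_r−k_1)] ln[(k_r/k_1)(1 − D₀(k_r−k_1)/(k_1 L₀))]
= [1/(1.35−0.383)] ln[(1.35/0.383)(1 − 3.38×0.9670/(0.383×50.1))]
= (1/0.9670) ln[3.525 × 0.8297] = 1.034 × ln(2.924) = 1.034 × 1.073 = 1.110 d.
L(t_c) = L₀ e^(−k_1 t_c) = 50.1 × 0.6538 = 32.75 mg/L, and at the critical point k_r D_c = k_1 L, so D_c = (0.383/1.35) × 32.75 = 9.292 mg/L.
Minimum DO = C_s − D_c = 10.7 − 9.292 = 1.408 mg/L.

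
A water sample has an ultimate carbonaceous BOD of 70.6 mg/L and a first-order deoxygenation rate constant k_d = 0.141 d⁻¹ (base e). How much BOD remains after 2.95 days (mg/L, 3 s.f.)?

L ≈ 46.6 mg/L

L_t = L₀ e^(−k_d t) = 70.6 × e^(−0.141×2.95) = 70.6 × 0.6597 = 46.58 mg/L.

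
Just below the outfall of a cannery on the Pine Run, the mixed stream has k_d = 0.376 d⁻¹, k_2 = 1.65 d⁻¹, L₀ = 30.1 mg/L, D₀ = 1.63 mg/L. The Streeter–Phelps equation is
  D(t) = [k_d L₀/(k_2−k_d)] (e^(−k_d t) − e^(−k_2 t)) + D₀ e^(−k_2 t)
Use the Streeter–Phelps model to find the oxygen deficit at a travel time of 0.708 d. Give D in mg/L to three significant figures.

D ≈ 4.55 mg/L

k_d L₀/(k_2−k_d) = 0.376×30.1/(1.65−0.376) = 11.32/1.274 = 8.884 mg/L.
e^(−k_d t) = e^(−0.376×0.7080) = 0.7663; e^(−k_2 t) = e^(−1.65×0.7080) = 0.3109.
D = 8.884 × (0.7663 − 0.3109) + 1.63 × 0.3109 = 4.045 + 0.5068 = 4.552 mg/L.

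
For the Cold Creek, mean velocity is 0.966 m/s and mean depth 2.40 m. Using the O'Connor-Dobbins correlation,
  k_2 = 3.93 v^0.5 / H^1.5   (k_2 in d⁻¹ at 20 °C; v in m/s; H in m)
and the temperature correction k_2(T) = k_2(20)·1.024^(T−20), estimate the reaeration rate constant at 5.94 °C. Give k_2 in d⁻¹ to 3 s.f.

k_2 ≈ 0.744 d⁻¹

k_2(20) = 3.93 × 0.966^0.5 / 2.40^1.5 = 3.93 × 0.9829 / 3.718 = 1.039 d⁻¹.
k_2(5.94) = 1.039 × 1.024^(5.94−20) = 1.039 × 0.7164 = 0.7443 d⁻¹.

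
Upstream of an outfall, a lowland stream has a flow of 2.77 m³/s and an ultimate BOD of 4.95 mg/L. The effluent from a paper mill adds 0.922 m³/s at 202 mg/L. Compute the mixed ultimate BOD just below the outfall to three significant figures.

Flow-weighted mixing: C = (Q_r C_r + Q_w C_w)/(Q_r + Q_w)
= (2.77×4.95 + 0.922×202)/(2.77 + 0.922) = 200.0/3.692 = 54.16 mg/L.

54.2 mg/L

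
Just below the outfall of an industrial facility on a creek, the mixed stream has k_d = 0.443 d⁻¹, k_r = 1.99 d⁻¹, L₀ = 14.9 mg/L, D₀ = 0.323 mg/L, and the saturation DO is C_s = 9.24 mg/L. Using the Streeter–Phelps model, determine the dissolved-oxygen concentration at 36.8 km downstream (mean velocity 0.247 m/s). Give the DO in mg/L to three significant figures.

DO ≈ 7.38 mg/L

Travel time t = x/v = 36.8 km / (0.247 m/s) = 36800 m / 0.247 m/s = 149000 s = 1.724 d.
k_d L₀/(k_r−k_d) = 0.443×14.9/(1.99−0.443) = 6.601/1.547 = 4.267 mg/L.
e^(−k_d t) = e^(−0.443×1.724) = 0.4658; e^(−k_r t) = e^(−1.99×1.724) = 0.03234.
D = 4.267 × (0.4658 − 0.03234) + 0.323 × 0.03234 = 1.850 + 0.01044 = 1.860 mg/L.
DO = C_s − D = 9.24 − 1.860 = 7.380 mg/L.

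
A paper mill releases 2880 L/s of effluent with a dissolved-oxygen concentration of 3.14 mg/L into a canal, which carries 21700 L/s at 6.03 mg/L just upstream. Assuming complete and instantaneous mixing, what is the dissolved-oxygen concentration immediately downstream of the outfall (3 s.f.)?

5.69 mg/L

Flow-weighted mixing: C = (Q_r C_r + Q_w C_w)/(Q_r + Q_w)
= (21700×6.03 + 2880×3.14)/(21700 + 2880) = 139900/24580 = 5.691 mg/L.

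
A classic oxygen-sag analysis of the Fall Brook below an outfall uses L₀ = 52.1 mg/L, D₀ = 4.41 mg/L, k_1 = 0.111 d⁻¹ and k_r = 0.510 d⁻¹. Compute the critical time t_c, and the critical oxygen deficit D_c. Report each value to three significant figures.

At the critical point dD/dt = 0, so k_1 L₀ e^(−k_1 t) = k_r D. Substituting D(t) from the Streeter–Phelps equation and solving for t gives
t_c = ln[(k_r/k_1)(1 − D₀(k_r−k_1)/(k_1 L₀))] / (k_r−k_1).
Here k_r−k_1 = 0.3990 d⁻¹ and 1 − D₀(k_r−k_1)/(k_1 L₀) = 1 − 4.41×0.3990/(0.111×52.1) = 0.6957, so
t_c = ln(4.595 × 0.6957) / 0.3990 = 1.162 / 0.3990 = 2.913 d.
D_c = (k_1/k_r) L₀ e^(−k_1 t_c) = (0.111/0.510) × 52.1 × e^(−0.111×2.913) = 0.2176 × 52.1 × 0.7238 = 8.207 mg/L.

t_c ≈ 2.91 d; D_c ≈ 8.21 mg/L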